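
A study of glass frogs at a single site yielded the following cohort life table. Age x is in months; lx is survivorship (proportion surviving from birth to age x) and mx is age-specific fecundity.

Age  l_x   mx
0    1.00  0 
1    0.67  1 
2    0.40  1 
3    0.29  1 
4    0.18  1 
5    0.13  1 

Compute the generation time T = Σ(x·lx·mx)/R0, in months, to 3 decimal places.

2.222

lx·mx: 0, 0.67, 0.4, 0.29, 0.18, 0.13 → R0 = 1.67
x·lx·mx: 0, 0.67, 0.8, 0.87, 0.72, 0.65 → Σ = 3.71
T = 3.71 / 1.67 = 2.221557… → 2.222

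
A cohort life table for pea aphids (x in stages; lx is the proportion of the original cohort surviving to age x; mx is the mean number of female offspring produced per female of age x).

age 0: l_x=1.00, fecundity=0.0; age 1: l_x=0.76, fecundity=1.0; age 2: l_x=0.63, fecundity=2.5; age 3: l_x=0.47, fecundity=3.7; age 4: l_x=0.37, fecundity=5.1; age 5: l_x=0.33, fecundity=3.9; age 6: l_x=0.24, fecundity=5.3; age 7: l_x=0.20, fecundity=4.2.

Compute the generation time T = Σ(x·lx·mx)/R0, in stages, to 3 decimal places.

3.913

lx·mx: 0, 0.76, 1.575, 1.739, 1.887, 1.287, 1.272, 0.84 → R0 = 9.36
x·lx·mx: 0, 0.76, 3.15, 5.217, 7.548, 6.435, 7.632, 5.88 → Σ = 36.622
T = 36.622 / 9.36 = 3.912607… → 3.913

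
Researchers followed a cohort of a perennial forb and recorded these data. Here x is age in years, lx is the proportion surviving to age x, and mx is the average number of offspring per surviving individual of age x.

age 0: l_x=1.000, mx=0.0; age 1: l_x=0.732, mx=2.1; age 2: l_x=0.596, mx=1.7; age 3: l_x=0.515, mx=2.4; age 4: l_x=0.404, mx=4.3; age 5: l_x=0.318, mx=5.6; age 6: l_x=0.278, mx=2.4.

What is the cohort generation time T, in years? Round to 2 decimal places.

lx·mx: 0, 1.5372, 1.0132, 1.236, 1.7372, 1.7808, 0.6672 → R0 = 7.9716
x·lx·mx: 0, 1.5372, 2.0264, 3.708, 6.9488, 8.904, 4.0032 → Σ = 27.1276
T = 27.1276 / 7.9716 = 3.403031… → 3.40

3.40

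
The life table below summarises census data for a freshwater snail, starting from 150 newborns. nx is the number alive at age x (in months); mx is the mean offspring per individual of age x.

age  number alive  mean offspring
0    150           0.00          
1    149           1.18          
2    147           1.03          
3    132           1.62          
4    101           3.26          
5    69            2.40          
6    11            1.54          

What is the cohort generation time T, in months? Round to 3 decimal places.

3.198

lx = nx/n0 = nx/150: 1, 0.99333…, 0.98, 0.88, 0.67333…, 0.46, 0.07333…
lx·mx: 0, 1.172133…, 1.0094, 1.4256, 2.195067…, 1.104, 0.112933… → R0 = 7.019133…
x·lx·mx: 0, 1.172133…, 2.0188, 4.2768, 8.780267…, 5.52, 0.6776… → Σ = 22.4456…
T = 22.4456… / 7.019133… = 3.197774… → 3.198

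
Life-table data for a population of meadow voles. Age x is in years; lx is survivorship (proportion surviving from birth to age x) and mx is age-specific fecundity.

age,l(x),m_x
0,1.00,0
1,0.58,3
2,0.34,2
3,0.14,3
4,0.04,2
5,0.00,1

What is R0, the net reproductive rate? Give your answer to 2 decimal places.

2.92

lx·mx by age: 0, 1.74, 0.68, 0.42, 0.08, 0
R0 = Σ lx·mx = 2.92 → 2.92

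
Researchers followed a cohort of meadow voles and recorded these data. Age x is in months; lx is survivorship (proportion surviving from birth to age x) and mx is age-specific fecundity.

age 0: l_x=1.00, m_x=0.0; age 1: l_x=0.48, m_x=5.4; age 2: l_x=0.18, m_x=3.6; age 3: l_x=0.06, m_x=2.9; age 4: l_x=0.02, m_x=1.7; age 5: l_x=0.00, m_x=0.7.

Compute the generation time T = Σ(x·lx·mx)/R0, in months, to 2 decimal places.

1.32

lx·mx: 0, 2.592, 0.648, 0.174, 0.034, 0 → R0 = 3.448
x·lx·mx: 0, 2.592, 1.296, 0.522, 0.136, 0 → Σ = 4.546
T = 4.546 / 3.448 = 1.318445… → 1.32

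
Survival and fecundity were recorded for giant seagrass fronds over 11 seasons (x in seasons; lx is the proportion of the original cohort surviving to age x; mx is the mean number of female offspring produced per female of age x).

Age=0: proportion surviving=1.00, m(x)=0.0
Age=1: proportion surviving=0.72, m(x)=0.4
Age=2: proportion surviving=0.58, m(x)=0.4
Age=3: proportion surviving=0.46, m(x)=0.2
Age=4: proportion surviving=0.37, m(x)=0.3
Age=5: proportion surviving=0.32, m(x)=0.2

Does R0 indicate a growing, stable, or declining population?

declining

R0 = Σ lx·mx = 0 + 0.288 + 0.232 + 0.092 + 0.111 + 0.064 = 0.787
R0 < 1, so the population is declining.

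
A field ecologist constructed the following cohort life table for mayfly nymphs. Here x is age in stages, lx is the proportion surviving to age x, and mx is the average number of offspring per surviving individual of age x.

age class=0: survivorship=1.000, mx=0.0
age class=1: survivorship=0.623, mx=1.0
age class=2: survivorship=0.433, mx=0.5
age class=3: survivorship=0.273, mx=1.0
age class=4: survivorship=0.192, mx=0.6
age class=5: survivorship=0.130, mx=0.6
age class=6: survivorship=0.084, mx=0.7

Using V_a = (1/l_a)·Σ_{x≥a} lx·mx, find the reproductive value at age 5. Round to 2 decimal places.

1.05

lx·mx for x ≥ 5: 0.078, 0.0588 → sum = 0.1368
V_5 = 0.1368 / l_5 = 0.1368 / 0.13 = 1.052308… → 1.05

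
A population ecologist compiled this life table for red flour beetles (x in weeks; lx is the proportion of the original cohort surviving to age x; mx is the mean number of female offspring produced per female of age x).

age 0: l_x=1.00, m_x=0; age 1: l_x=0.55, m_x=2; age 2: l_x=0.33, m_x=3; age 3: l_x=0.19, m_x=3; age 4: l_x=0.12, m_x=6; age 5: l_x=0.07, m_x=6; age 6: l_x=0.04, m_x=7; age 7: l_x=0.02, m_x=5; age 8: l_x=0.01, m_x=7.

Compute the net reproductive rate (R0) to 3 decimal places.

lx·mx by age: 0, 1.1, 0.99, 0.57, 0.72, 0.42, 0.28, 0.1, 0.07
R0 = Σ lx·mx = 4.25 → 4.250

4.250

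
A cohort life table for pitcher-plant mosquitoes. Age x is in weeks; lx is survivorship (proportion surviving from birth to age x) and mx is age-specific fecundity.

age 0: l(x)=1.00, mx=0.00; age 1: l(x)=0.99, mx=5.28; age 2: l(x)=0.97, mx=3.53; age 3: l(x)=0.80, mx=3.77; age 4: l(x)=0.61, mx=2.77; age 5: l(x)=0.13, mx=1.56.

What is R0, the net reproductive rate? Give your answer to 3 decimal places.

13.560

lx·mx by age: 0, 5.2272, 3.4241, 3.016, 1.6897, 0.2028
R0 = Σ lx·mx = 13.5598 → 13.560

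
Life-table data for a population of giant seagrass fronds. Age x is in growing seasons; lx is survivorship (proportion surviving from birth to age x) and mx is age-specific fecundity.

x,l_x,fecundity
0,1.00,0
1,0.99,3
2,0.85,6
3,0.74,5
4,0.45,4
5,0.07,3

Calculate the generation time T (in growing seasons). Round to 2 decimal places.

lx·mx: 0, 2.97, 5.1, 3.7, 1.8, 0.21 → R0 = 13.78
x·lx·mx: 0, 2.97, 10.2, 11.1, 7.2, 1.05 → Σ = 32.52
T = 32.52 / 13.78 = 2.359942… → 2.36

2.36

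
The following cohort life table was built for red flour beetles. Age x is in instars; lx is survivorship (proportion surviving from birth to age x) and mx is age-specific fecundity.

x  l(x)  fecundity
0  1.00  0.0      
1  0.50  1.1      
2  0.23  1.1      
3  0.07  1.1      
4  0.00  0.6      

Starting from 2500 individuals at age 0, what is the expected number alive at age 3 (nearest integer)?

Expected survivors = N0 · l_3 = 2500 × 0.07 = 175 → 175

175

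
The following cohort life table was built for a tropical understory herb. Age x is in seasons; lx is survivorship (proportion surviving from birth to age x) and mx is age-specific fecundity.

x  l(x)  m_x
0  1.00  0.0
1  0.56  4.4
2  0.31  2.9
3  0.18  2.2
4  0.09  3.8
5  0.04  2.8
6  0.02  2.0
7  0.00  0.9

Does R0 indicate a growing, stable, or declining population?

R0 = Σ lx·mx = 0 + 2.464 + 0.899 + 0.396 + 0.342 + 0.112 + 0.04 + 0 = 4.253
R0 > 1, so the population is growing.

growing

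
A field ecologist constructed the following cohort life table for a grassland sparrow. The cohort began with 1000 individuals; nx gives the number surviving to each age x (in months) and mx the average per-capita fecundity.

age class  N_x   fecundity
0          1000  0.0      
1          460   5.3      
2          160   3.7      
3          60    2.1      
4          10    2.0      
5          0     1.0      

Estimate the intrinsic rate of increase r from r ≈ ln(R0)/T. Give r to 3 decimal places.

lx = nx/n0 = nx/1000: 1, 0.46, 0.16, 0.06, 0.01, 0
R0 = Σ lx·mx = 0 + 2.438 + 0.592 + 0.126 + 0.02 + 0 = 3.176
Σ x·lx·mx = 4.08; T = 4.08/3.176 = 1.28463…
r ≈ ln(R0)/T = ln(3.176)/1.28463… = 0.89957… → 0.900

0.900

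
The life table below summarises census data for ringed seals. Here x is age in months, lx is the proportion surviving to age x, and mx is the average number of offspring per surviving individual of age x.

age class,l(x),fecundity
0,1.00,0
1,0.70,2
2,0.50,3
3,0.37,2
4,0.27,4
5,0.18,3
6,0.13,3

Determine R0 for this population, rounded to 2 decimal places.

lx·mx by age: 0, 1.4, 1.5, 0.74, 1.08, 0.54, 0.39
R0 = Σ lx·mx = 5.65 → 5.65

5.65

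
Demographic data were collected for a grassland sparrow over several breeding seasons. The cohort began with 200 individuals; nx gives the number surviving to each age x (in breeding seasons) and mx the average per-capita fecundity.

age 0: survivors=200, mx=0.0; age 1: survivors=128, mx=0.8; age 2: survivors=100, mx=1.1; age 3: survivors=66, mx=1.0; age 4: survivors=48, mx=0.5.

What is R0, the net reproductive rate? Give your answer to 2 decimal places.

lx = nx/n0 = nx/200: 1, 0.64, 0.5, 0.33, 0.24
lx·mx by age: 0, 0.512, 0.55, 0.33, 0.12
R0 = Σ lx·mx = 1.512 → 1.51

1.51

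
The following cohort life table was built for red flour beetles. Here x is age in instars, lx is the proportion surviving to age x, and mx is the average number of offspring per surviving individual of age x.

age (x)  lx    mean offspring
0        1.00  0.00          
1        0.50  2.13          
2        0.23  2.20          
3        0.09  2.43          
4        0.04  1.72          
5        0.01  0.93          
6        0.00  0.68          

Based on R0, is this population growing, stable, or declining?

R0 = Σ lx·mx = 0 + 1.065 + 0.506 + 0.2187 + 0.0688 + 0.0093 + 0 = 1.8678
R0 > 1, so the population is growing.

growing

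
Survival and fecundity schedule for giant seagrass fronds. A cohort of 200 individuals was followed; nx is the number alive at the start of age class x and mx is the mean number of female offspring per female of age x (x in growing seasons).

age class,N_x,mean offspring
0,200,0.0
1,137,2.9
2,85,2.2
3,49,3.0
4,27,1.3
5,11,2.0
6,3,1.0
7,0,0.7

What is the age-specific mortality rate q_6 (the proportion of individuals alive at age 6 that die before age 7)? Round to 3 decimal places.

lx = nx/n0 = nx/200: 1, 0.685, 0.425, 0.245, 0.135, 0.055, 0.015, 0
q_6 = (l_6 − l_7) / l_6 = (0.015 − 0) / 0.015
     = 0.015 / 0.015 = 1 → 1.000

1.000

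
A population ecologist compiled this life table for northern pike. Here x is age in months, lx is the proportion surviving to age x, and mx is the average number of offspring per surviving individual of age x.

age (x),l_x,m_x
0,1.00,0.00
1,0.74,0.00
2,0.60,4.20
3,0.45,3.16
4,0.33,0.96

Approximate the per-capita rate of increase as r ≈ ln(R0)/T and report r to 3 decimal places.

0.584

R0 = Σ lx·mx = 0 + 0 + 2.52 + 1.422 + 0.3168 = 4.2588
Σ x·lx·mx = 10.5732; T = 10.5732/4.2588 = 2.48267…
r ≈ ln(R0)/T = ln(4.2588)/2.48267… = 0.58364… → 0.584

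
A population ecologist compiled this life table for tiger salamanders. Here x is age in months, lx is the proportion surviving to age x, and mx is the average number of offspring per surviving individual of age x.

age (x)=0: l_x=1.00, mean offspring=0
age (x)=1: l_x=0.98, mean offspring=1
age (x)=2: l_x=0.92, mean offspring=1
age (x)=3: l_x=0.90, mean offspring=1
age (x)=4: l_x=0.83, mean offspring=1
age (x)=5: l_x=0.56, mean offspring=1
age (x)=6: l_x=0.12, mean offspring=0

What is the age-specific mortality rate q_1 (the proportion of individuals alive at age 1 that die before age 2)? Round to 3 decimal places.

0.061

q_1 = (l_1 − l_2) / l_1 = (0.98 − 0.92) / 0.98
     = 0.06 / 0.98 = 0.061224… → 0.061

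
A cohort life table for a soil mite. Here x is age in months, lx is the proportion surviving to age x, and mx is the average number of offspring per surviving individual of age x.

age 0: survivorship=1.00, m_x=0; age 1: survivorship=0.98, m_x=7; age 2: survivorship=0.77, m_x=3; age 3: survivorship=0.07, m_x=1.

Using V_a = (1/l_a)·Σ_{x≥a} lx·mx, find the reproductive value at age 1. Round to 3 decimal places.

9.429

lx·mx for x ≥ 1: 6.86, 2.31, 0.07 → sum = 9.24
V_1 = 9.24 / l_1 = 9.24 / 0.98 = 9.428571… → 9.429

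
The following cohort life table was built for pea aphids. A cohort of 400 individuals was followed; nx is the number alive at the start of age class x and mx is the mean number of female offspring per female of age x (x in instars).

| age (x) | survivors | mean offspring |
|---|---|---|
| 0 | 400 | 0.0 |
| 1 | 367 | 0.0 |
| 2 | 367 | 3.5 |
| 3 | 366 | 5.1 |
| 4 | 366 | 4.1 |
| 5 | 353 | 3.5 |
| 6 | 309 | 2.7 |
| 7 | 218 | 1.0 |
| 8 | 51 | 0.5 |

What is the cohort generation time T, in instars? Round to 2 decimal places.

lx = nx/n0 = nx/400: 1, 0.9175, 0.9175, 0.915, 0.915, 0.8825, 0.7725, 0.545, 0.1275
lx·mx: 0, 0, 3.21125, 4.6665, 3.7515, 3.08875, 2.08575, 0.545, 0.06375 → R0 = 17.4125
x·lx·mx: 0, 0, 6.4225, 13.9995, 15.006, 15.44375, 12.5145, 3.815, 0.51 → Σ = 67.71125
T = 67.71125 / 17.4125 = 3.888658… → 3.89

3.89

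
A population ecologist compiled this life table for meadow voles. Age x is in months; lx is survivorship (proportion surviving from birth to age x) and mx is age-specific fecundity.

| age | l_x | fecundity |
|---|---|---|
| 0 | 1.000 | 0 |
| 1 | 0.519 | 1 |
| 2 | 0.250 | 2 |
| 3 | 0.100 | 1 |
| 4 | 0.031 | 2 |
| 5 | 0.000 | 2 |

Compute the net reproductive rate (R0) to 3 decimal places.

lx·mx by age: 0, 0.519, 0.5, 0.1, 0.062, 0
R0 = Σ lx·mx = 1.181 → 1.181

1.181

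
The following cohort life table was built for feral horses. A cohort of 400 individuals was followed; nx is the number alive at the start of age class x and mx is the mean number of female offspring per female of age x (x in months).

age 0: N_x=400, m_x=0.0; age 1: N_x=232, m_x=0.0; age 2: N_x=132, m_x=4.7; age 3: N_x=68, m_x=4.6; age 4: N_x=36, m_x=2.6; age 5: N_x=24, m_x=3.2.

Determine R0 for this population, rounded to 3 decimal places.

lx = nx/n0 = nx/400: 1, 0.58, 0.33, 0.17, 0.09, 0.06
lx·mx by age: 0, 0, 1.551, 0.782, 0.234, 0.192
R0 = Σ lx·mx = 2.759 → 2.759

2.759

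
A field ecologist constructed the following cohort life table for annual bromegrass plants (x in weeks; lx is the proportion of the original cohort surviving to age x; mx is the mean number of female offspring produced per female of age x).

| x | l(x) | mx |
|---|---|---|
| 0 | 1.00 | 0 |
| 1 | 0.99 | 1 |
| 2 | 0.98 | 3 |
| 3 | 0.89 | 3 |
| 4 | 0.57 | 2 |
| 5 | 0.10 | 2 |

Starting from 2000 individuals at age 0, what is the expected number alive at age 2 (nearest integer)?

1960

Expected survivors = N0 · l_2 = 2000 × 0.98 = 1960 → 1960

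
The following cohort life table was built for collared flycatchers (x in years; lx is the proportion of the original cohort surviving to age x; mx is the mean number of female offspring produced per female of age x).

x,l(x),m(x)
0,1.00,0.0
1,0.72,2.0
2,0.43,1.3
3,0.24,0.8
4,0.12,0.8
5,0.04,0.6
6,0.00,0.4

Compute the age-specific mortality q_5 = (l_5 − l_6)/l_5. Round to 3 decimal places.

1.000

q_5 = (l_5 − l_6) / l_5 = (0.04 − 0) / 0.04
     = 0.04 / 0.04 = 1 → 1.000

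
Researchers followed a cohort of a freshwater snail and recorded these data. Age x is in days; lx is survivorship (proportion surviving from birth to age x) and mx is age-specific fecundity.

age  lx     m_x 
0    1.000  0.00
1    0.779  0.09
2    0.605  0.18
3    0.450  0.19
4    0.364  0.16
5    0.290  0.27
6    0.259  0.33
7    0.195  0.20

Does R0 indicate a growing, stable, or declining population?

R0 = Σ lx·mx = 0 + 0.07011 + 0.1089 + 0.0855 + 0.05824 + 0.0783 + 0.08547 + 0.039 = 0.52552
R0 < 1, so the population is declining.

declining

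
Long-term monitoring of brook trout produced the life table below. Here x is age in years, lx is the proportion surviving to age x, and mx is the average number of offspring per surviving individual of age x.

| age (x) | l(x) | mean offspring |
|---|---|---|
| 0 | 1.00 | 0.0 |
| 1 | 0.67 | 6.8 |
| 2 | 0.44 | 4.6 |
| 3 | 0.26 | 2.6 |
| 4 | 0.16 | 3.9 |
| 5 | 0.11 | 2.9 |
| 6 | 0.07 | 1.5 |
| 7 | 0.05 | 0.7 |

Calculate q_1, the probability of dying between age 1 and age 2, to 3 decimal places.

q_1 = (l_1 − l_2) / l_1 = (0.67 − 0.44) / 0.67
     = 0.23 / 0.67 = 0.343284… → 0.343

0.343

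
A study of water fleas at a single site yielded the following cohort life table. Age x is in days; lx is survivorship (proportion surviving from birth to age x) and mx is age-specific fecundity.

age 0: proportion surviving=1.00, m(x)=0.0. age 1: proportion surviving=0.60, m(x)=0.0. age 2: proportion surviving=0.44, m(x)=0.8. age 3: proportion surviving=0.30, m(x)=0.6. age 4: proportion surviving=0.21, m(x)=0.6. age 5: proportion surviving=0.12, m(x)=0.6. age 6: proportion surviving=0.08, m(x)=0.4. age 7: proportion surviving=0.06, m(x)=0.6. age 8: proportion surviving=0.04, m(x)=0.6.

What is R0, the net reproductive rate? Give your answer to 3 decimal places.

0.822

lx·mx by age: 0, 0, 0.352, 0.18, 0.126, 0.072, 0.032, 0.036, 0.024
R0 = Σ lx·mx = 0.822 → 0.822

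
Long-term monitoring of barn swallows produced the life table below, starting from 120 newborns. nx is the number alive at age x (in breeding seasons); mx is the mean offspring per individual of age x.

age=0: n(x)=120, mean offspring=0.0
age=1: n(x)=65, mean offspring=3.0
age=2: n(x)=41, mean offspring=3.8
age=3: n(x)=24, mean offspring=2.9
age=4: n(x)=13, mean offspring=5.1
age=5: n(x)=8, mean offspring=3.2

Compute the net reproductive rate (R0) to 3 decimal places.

4.269

lx = nx/n0 = nx/120: 1, 0.54167…, 0.34167…, 0.2, 0.10833…, 0.06667…
lx·mx by age: 0, 1.625…, 1.298333…, 0.58, 0.5525…, 0.213333…
R0 = Σ lx·mx = 4.269167… → 4.269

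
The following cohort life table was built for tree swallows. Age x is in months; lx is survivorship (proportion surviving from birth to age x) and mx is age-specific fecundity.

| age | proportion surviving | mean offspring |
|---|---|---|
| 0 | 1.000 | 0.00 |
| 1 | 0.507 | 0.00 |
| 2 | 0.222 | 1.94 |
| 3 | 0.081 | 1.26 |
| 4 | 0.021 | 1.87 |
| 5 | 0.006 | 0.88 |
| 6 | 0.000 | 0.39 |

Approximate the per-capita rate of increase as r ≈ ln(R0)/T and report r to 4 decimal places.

R0 = Σ lx·mx = 0 + 0 + 0.43068 + 0.10206 + 0.03927 + 0.00528 + 0 = 0.57729
Σ x·lx·mx = 1.35102; T = 1.35102/0.57729 = 2.34028…
r ≈ ln(R0)/T = ln(0.57729)/2.34028… = -0.234763… → -0.2348

-0.2348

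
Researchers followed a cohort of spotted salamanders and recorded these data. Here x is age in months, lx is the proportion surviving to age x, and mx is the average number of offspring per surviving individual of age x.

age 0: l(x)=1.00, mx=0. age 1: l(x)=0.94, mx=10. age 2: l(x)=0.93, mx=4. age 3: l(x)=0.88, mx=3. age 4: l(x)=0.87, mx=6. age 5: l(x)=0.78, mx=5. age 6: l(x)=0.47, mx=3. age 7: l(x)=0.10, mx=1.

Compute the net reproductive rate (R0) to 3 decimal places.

26.390

lx·mx by age: 0, 9.4, 3.72, 2.64, 5.22, 3.9, 1.41, 0.1
R0 = Σ lx·mx = 26.39 → 26.390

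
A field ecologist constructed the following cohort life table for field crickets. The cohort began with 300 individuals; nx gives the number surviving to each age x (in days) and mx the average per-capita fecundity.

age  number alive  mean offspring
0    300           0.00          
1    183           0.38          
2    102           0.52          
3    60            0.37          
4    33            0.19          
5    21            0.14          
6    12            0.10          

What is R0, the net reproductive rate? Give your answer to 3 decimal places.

0.517

lx = nx/n0 = nx/300: 1, 0.61, 0.34, 0.2, 0.11, 0.07, 0.04
lx·mx by age: 0, 0.2318, 0.1768, 0.074, 0.0209, 0.0098, 0.004
R0 = Σ lx·mx = 0.5173 → 0.517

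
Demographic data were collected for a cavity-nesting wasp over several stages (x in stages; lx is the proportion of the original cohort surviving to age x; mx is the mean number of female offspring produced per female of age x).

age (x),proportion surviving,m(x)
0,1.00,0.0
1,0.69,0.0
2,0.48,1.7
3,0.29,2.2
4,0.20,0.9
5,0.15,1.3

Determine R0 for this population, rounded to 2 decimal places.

lx·mx by age: 0, 0, 0.816, 0.638, 0.18, 0.195
R0 = Σ lx·mx = 1.829 → 1.83

1.83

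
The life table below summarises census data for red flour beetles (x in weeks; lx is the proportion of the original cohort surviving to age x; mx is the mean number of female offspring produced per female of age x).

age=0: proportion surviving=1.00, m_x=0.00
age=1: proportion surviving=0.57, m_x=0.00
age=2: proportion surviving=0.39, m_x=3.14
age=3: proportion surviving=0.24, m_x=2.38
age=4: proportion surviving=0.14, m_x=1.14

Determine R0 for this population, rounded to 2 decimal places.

1.96

lx·mx by age: 0, 0, 1.2246, 0.5712, 0.1596
R0 = Σ lx·mx = 1.9554 → 1.96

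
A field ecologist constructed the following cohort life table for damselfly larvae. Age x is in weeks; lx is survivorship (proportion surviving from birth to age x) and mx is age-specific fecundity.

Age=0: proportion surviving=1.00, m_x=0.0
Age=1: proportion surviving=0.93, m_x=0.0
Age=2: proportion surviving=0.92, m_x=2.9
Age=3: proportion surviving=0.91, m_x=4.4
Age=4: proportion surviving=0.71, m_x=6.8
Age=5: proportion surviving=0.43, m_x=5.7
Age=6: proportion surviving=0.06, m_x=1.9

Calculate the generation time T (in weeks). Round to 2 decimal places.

3.53

lx·mx: 0, 0, 2.668, 4.004, 4.828, 2.451, 0.114 → R0 = 14.065
x·lx·mx: 0, 0, 5.336, 12.012, 19.312, 12.255, 0.684 → Σ = 49.599
T = 49.599 / 14.065 = 3.526413… → 3.53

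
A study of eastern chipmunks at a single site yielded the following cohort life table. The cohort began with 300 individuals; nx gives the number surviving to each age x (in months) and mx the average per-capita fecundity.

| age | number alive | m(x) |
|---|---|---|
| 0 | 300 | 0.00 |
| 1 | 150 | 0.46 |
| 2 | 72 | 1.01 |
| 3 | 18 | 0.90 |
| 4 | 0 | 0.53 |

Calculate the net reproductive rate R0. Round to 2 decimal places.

lx = nx/n0 = nx/300: 1, 0.5, 0.24, 0.06, 0
lx·mx by age: 0, 0.23, 0.2424, 0.054, 0
R0 = Σ lx·mx = 0.5264 → 0.53

0.53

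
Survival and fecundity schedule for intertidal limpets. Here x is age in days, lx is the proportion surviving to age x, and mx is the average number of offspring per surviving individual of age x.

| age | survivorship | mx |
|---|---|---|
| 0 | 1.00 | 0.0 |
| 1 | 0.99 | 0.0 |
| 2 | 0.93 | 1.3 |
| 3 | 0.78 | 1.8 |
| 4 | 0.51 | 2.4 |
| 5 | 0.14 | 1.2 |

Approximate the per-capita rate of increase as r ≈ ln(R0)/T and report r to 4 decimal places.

0.4494

R0 = Σ lx·mx = 0 + 0 + 1.209 + 1.404 + 1.224 + 0.168 = 4.005
Σ x·lx·mx = 12.366; T = 12.366/4.005 = 3.08764…
r ≈ ln(R0)/T = ln(4.005)/3.08764… = 0.449386… → 0.4494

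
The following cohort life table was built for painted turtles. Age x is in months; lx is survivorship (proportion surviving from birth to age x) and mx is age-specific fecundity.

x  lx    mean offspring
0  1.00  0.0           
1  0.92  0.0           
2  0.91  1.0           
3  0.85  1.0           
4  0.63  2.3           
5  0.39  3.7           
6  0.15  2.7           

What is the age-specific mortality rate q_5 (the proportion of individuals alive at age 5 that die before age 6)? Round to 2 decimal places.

0.62

q_5 = (l_5 − l_6) / l_5 = (0.39 − 0.15) / 0.39
     = 0.24 / 0.39 = 0.615385… → 0.62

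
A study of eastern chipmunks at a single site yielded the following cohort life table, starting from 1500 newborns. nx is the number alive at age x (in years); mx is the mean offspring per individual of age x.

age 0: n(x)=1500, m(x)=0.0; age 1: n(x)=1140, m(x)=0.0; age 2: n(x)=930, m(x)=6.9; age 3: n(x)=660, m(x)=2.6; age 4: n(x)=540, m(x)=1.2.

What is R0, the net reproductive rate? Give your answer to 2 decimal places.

5.85

lx = nx/n0 = nx/1500: 1, 0.76, 0.62, 0.44, 0.36
lx·mx by age: 0, 0, 4.278, 1.144, 0.432
R0 = Σ lx·mx = 5.854 → 5.85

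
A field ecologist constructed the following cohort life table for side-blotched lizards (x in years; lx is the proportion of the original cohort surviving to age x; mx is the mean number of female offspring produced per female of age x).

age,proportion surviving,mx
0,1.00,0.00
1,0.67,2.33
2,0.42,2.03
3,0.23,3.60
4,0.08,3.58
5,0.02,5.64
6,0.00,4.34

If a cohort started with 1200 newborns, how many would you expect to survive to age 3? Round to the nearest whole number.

276

Expected survivors = N0 · l_3 = 1200 × 0.23 = 276 → 276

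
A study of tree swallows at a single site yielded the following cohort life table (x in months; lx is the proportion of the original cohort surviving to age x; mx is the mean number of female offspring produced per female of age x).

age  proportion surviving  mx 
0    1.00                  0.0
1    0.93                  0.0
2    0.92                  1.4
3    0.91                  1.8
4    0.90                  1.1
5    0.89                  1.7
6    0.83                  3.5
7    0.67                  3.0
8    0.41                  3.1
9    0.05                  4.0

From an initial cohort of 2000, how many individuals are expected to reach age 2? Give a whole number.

Expected survivors = N0 · l_2 = 2000 × 0.92 = 1840 → 1840

1840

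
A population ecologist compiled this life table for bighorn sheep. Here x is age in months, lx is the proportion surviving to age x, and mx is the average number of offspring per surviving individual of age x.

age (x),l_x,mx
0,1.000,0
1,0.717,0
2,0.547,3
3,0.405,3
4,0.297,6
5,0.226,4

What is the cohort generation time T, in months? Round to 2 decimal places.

lx·mx: 0, 0, 1.641, 1.215, 1.782, 0.904 → R0 = 5.542
x·lx·mx: 0, 0, 3.282, 3.645, 7.128, 4.52 → Σ = 18.575
T = 18.575 / 5.542 = 3.351678… → 3.35

3.35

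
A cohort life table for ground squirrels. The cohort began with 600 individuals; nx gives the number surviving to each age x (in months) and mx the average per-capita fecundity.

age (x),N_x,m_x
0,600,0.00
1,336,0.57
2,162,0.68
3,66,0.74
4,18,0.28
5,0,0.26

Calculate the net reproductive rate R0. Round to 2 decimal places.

0.59

lx = nx/n0 = nx/600: 1, 0.56, 0.27, 0.11, 0.03, 0
lx·mx by age: 0, 0.3192, 0.1836, 0.0814, 0.0084, 0
R0 = Σ lx·mx = 0.5926 → 0.59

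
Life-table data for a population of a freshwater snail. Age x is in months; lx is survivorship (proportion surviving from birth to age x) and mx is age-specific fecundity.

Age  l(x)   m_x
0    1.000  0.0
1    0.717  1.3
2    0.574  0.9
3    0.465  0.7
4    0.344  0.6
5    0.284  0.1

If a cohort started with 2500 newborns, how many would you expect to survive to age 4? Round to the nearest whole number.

Expected survivors = N0 · l_4 = 2500 × 0.344 = 860 → 860

860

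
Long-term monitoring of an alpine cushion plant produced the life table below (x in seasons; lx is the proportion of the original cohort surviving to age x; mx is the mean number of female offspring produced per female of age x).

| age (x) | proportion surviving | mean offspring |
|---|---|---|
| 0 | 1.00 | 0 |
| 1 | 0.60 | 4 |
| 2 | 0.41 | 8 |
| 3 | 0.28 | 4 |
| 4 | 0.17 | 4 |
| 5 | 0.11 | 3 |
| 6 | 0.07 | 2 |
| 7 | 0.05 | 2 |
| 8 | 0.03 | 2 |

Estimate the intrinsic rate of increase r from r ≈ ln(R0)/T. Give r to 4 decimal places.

R0 = Σ lx·mx = 0 + 2.4 + 3.28 + 1.12 + 0.68 + 0.33 + 0.14 + 0.1 + 0.06 = 8.11
Σ x·lx·mx = 18.71; T = 18.71/8.11 = 2.30703…
r ≈ ln(R0)/T = ln(8.11)/2.30703… = 0.90727… → 0.9073

0.9073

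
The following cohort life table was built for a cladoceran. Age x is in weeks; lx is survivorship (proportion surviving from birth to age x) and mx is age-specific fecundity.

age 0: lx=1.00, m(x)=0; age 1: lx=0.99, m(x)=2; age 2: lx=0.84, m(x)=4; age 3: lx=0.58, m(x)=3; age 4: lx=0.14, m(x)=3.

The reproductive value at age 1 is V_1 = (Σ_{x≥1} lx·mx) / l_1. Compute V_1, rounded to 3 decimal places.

7.576

lx·mx for x ≥ 1: 1.98, 3.36, 1.74, 0.42 → sum = 7.5
V_1 = 7.5 / l_1 = 7.5 / 0.99 = 7.575758… → 7.576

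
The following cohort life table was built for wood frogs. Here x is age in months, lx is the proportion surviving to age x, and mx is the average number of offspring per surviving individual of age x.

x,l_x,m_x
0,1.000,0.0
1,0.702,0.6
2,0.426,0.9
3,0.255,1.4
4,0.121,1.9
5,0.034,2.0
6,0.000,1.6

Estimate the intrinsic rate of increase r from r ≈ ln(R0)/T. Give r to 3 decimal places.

0.157

R0 = Σ lx·mx = 0 + 0.4212 + 0.3834 + 0.357 + 0.2299 + 0.068 + 0 = 1.4595
Σ x·lx·mx = 3.5186; T = 3.5186/1.4595 = 2.41083…
r ≈ ln(R0)/T = ln(1.4595)/2.41083… = 0.15683… → 0.157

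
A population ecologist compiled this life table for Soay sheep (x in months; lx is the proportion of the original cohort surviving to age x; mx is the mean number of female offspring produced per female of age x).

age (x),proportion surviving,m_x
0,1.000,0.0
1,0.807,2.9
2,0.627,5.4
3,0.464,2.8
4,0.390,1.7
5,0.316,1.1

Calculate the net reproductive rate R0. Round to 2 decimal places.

lx·mx by age: 0, 2.3403, 3.3858, 1.2992, 0.663, 0.3476
R0 = Σ lx·mx = 8.0359 → 8.04

8.04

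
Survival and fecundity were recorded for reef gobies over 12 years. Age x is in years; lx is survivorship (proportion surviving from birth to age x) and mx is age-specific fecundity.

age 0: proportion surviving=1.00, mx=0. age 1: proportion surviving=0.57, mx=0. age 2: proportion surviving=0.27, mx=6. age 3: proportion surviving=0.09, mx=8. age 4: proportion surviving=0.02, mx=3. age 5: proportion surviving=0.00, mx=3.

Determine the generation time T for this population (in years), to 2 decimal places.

lx·mx: 0, 0, 1.62, 0.72, 0.06, 0 → R0 = 2.4
x·lx·mx: 0, 0, 3.24, 2.16, 0.24, 0 → Σ = 5.64
T = 5.64 / 2.4 = 2.35 → 2.35

2.35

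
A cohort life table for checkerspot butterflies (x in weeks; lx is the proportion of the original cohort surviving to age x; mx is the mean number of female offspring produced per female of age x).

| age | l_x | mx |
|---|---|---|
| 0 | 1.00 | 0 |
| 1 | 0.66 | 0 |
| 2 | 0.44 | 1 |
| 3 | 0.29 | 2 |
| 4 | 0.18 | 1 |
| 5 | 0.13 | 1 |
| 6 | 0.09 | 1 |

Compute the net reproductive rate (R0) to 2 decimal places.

1.42

lx·mx by age: 0, 0, 0.44, 0.58, 0.18, 0.13, 0.09
R0 = Σ lx·mx = 1.42 → 1.42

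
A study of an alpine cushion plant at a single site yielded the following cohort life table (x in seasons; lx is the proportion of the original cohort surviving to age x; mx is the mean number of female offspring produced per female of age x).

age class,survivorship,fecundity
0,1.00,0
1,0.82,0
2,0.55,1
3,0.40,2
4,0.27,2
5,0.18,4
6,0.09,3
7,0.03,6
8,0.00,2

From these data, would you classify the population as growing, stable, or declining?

growing

R0 = Σ lx·mx = 0 + 0 + 0.55 + 0.8 + 0.54 + 0.72 + 0.27 + 0.18 + 0 = 3.06
R0 > 1, so the population is growing.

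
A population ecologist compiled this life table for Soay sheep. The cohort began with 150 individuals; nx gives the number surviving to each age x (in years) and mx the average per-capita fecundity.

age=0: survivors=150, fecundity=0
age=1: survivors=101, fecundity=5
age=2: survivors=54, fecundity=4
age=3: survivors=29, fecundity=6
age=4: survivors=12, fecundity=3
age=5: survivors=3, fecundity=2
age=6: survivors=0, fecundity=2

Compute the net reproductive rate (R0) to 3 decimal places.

6.247

lx = nx/n0 = nx/150: 1, 0.67333…, 0.36, 0.19333…, 0.08, 0.02, 0
lx·mx by age: 0, 3.366667…, 1.44, 1.16…, 0.24, 0.04, 0
R0 = Σ lx·mx = 6.246667… → 6.247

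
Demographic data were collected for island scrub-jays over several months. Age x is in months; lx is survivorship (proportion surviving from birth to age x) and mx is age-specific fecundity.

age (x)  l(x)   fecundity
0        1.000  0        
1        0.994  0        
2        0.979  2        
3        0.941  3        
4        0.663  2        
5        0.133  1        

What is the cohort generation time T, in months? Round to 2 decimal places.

lx·mx: 0, 0, 1.958, 2.823, 1.326, 0.133 → R0 = 6.24
x·lx·mx: 0, 0, 3.916, 8.469, 5.304, 0.665 → Σ = 18.354
T = 18.354 / 6.24 = 2.941346… → 2.94

2.94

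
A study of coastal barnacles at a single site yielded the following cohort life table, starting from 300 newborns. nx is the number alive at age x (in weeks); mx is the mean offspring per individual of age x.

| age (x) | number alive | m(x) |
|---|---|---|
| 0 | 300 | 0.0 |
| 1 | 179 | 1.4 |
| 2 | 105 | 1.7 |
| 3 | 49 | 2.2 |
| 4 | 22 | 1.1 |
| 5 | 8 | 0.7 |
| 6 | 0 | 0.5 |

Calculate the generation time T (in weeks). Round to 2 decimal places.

1.86

lx = nx/n0 = nx/300: 1, 0.59667…, 0.35, 0.16333…, 0.07333…, 0.02667…, 0
lx·mx: 0, 0.835333…, 0.595, 0.359333…, 0.080667…, 0.018667…, 0 → R0 = 1.889…
x·lx·mx: 0, 0.835333…, 1.19, 1.078…, 0.322667…, 0.093333…, 0 → Σ = 3.519333…
T = 3.519333… / 1.889… = 1.863067… → 1.86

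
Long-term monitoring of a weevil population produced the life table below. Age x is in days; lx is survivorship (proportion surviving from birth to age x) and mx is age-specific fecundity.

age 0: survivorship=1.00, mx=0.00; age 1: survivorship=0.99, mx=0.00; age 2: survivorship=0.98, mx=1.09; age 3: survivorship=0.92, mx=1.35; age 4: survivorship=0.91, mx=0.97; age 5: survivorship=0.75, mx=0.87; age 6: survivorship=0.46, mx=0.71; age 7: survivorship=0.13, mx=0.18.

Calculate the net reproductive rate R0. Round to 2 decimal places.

4.20

lx·mx by age: 0, 0, 1.0682, 1.242, 0.8827, 0.6525, 0.3266, 0.0234
R0 = Σ lx·mx = 4.1954 → 4.20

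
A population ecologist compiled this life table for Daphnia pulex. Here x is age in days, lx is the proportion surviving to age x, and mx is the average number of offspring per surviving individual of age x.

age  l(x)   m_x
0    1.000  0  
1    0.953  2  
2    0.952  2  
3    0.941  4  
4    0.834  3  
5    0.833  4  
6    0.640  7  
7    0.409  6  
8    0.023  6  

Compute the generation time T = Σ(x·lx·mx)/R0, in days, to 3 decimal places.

4.338

lx·mx: 0, 1.906, 1.904, 3.764, 2.502, 3.332, 4.48, 2.454, 0.138 → R0 = 20.48
x·lx·mx: 0, 1.906, 3.808, 11.292, 10.008, 16.66, 26.88, 17.178, 1.104 → Σ = 88.836
T = 88.836 / 20.48 = 4.337695… → 4.338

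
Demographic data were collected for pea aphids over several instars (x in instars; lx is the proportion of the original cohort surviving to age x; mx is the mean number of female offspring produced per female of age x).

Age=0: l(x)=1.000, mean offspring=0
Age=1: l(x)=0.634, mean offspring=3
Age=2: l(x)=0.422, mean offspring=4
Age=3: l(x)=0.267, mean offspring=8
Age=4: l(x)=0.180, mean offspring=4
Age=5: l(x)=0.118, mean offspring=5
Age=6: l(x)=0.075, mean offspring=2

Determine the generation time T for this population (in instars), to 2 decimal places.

2.56

lx·mx: 0, 1.902, 1.688, 2.136, 0.72, 0.59, 0.15 → R0 = 7.186
x·lx·mx: 0, 1.902, 3.376, 6.408, 2.88, 2.95, 0.9 → Σ = 18.416
T = 18.416 / 7.186 = 2.562761… → 2.56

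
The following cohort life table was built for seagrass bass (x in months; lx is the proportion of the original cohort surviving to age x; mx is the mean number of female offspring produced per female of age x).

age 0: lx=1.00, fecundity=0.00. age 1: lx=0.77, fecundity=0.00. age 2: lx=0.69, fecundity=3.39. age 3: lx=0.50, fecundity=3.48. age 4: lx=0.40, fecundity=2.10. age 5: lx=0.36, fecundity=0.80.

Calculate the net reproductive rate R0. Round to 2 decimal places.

5.21

lx·mx by age: 0, 0, 2.3391, 1.74, 0.84, 0.288
R0 = Σ lx·mx = 5.2071 → 5.21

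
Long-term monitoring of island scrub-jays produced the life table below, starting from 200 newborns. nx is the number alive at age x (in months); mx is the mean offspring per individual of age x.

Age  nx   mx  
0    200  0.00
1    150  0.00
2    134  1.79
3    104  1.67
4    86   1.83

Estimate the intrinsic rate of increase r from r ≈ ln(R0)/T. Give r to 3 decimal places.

lx = nx/n0 = nx/200: 1, 0.75, 0.67, 0.52, 0.43
R0 = Σ lx·mx = 0 + 0 + 1.1993 + 0.8684 + 0.7869 = 2.8546
Σ x·lx·mx = 8.1514; T = 8.1514/2.8546 = 2.85553…
r ≈ ln(R0)/T = ln(2.8546)/2.85553… = 0.36733… → 0.367

0.367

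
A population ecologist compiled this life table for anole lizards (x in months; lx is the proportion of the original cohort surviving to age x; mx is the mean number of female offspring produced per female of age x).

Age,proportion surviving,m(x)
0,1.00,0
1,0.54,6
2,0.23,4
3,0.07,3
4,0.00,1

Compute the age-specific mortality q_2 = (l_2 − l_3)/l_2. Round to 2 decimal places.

q_2 = (l_2 − l_3) / l_2 = (0.23 − 0.07) / 0.23
     = 0.16 / 0.23 = 0.695652… → 0.70

0.70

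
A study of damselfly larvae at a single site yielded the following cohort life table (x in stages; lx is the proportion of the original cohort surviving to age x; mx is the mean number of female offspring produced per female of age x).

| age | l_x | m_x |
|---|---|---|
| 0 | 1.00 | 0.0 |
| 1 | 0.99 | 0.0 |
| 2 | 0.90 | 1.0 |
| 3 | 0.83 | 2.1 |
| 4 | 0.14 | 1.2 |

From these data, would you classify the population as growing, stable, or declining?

growing

R0 = Σ lx·mx = 0 + 0 + 0.9 + 1.743 + 0.168 = 2.811
R0 > 1, so the population is growing.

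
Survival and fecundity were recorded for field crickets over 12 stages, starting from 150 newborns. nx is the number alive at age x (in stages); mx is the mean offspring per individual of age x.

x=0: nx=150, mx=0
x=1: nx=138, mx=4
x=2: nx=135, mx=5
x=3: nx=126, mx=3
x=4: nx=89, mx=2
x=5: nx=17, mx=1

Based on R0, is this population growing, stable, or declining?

lx = nx/n0 = nx/150: 1, 0.92, 0.9, 0.84, 0.59333…, 0.11333…
R0 = Σ lx·mx = 0 + 3.68 + 4.5 + 2.52 + 1.186667… + 0.113333… = 12…
R0 > 1, so the population is growing.

growing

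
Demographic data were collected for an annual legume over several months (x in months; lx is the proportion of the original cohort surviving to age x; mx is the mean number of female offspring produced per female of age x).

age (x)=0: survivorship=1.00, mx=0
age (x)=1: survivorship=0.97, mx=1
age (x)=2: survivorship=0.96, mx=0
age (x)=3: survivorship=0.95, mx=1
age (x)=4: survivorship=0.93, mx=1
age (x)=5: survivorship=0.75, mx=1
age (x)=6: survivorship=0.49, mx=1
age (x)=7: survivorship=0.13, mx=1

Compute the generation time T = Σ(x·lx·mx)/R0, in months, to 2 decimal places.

lx·mx: 0, 0.97, 0, 0.95, 0.93, 0.75, 0.49, 0.13 → R0 = 4.22
x·lx·mx: 0, 0.97, 0, 2.85, 3.72, 3.75, 2.94, 0.91 → Σ = 15.14
T = 15.14 / 4.22 = 3.587678… → 3.59

3.59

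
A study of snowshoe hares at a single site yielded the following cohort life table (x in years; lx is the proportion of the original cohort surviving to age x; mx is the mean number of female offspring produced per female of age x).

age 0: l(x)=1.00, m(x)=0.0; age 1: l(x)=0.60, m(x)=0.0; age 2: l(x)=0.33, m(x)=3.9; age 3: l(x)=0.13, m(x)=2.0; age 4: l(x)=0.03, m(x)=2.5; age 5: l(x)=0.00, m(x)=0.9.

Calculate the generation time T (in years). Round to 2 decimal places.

2.25

lx·mx: 0, 0, 1.287, 0.26, 0.075, 0 → R0 = 1.622
x·lx·mx: 0, 0, 2.574, 0.78, 0.3, 0 → Σ = 3.654
T = 3.654 / 1.622 = 2.252774… → 2.25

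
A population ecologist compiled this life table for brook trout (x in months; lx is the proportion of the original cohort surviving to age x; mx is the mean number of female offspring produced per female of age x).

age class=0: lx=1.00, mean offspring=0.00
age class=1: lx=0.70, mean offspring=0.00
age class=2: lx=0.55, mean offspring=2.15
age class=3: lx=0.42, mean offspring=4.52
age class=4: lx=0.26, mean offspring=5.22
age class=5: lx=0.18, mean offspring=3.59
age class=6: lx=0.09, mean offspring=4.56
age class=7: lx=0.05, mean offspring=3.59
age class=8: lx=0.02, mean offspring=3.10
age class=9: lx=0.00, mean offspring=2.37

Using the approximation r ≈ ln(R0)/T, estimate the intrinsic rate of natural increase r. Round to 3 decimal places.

0.479

R0 = Σ lx·mx = 0 + 0 + 1.1825 + 1.8984 + 1.3572 + 0.6462 + 0.4104 + 0.1795 + 0.062 + 0 = 5.7362
Σ x·lx·mx = 20.9349; T = 20.9349/5.7362 = 3.64961…
r ≈ ln(R0)/T = ln(5.7362)/3.64961… = 0.47863… → 0.479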